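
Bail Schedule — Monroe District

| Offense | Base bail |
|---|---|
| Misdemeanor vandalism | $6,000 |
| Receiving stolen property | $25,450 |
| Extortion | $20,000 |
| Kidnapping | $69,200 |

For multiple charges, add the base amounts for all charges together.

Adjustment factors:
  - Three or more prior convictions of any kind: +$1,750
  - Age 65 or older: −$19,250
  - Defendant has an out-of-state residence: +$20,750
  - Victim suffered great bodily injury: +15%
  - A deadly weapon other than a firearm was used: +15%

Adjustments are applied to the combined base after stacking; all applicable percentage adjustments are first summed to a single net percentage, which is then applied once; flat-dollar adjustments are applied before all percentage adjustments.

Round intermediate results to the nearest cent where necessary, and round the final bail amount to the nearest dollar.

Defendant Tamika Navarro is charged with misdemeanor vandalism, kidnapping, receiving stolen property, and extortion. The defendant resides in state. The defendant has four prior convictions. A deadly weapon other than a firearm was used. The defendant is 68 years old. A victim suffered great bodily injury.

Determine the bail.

$134,095

Base amounts from the schedule: misdemeanor vandalism $6,000; kidnapping $69,200; receiving stolen property $25,450; extortion $20,000.
Stacking rule: sum of all bases. $6,000 + $69,200 + $25,450 + $20,000 = $120,650.
Three or more prior convictions of any kind (+$1,750 flat): $120,650 + $1,750 = $122,400.
Age 65 or older (−$19,250 flat): $122,400 − $19,250 = $103,150.
Net percentage adjustment: +15% +15% = +30%. $103,150 × 1.3 = $134,095.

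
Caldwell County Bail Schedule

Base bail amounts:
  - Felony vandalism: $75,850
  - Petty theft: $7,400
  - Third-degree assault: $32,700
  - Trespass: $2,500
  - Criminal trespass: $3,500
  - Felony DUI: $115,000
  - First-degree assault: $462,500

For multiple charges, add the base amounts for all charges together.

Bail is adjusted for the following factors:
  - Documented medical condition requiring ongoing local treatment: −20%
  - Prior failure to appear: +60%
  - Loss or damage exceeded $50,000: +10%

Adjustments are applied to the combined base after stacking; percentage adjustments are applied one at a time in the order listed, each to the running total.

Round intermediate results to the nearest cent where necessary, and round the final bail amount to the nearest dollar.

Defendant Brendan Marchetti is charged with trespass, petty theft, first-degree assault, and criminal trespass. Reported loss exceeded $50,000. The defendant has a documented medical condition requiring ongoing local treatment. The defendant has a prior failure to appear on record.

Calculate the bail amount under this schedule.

Base amounts from the schedule: trespass $2,500; petty theft $7,400; first-degree assault $462,500; criminal trespass $3,500.
Stacking rule: sum of all bases. $2,500 + $7,400 + $462,500 + $3,500 = $475,900.
Documented medical condition requiring ongoing local treatment (−20%): $475,900 × 0.8 = $380,720.
Prior failure to appear (+60%): $380,720 × 1.6 = $609,152.
Loss or damage exceeded $50,000 (+10%): $609,152 × 1.1 = $670,067.20.
Rounded to the nearest dollar: $670,067.

$670,067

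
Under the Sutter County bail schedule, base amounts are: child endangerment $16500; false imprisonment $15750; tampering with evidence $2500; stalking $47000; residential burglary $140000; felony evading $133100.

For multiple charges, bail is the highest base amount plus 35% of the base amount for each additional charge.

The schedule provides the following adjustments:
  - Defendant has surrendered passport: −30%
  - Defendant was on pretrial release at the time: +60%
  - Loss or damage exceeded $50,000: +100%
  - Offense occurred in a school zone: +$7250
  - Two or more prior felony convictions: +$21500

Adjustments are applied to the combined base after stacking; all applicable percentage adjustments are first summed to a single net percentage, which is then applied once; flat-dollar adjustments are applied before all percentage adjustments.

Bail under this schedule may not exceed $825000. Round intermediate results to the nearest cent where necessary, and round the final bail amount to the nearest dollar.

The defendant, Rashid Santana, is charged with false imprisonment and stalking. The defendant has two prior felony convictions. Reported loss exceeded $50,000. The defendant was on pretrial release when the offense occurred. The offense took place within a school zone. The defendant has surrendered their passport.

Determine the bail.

Base amounts from the schedule: false imprisonment $15750; stalking $47000.
Stacking rule: highest base plus 35% of each additional charge. Highest is stalking at $47000. Additional: $15750 × 35% = $5512.50. Combined base = $47000 + $5512.50 = $52512.50.
Offense occurred in a school zone (+$7250 flat): $52512.50 + $7250 = $59762.50.
Two or more prior felony convictions (+$21500 flat): $59762.50 + $21500 = $81262.50.
Net percentage adjustment: −30% +60% +100% = +130%. $81262.50 × 2.3 = $186903.75.
$186903.75 is within the $825000 maximum.
Rounded to the nearest dollar: $186904.

$186904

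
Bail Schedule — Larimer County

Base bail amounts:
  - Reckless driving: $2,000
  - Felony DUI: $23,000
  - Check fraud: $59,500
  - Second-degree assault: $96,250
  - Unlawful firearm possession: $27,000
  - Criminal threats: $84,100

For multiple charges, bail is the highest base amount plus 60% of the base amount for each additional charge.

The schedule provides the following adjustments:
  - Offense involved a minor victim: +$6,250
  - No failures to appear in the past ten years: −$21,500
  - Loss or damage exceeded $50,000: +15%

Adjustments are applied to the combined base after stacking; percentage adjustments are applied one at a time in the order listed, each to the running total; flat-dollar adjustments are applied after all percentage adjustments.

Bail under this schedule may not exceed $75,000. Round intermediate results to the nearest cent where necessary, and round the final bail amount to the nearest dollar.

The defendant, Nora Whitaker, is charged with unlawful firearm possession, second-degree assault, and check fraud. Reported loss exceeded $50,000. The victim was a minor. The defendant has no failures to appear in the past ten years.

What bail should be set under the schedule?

$75,000

Base amounts from the schedule: unlawful firearm possession $27,000; second-degree assault $96,250; check fraud $59,500.
Stacking rule: highest base plus 60% of each additional charge. Highest is second-degree assault at $96,250. Additional: $27,000 × 60% = $16,200; $59,500 × 60% = $35,700. Combined base = $96,250 + $51,900 = $148,150.
Loss or damage exceeded $50,000 (+15%): $148,150 × 1.15 = $170,372.50.
Offense involved a minor victim (+$6,250 flat): $170,372.50 + $6,250 = $176,622.50.
No failures to appear in the past ten years (−$21,500 flat): $176,622.50 − $21,500 = $155,122.50.
Result $155,122.50 exceeds the maximum of $75,000; bail is capped at $75,000.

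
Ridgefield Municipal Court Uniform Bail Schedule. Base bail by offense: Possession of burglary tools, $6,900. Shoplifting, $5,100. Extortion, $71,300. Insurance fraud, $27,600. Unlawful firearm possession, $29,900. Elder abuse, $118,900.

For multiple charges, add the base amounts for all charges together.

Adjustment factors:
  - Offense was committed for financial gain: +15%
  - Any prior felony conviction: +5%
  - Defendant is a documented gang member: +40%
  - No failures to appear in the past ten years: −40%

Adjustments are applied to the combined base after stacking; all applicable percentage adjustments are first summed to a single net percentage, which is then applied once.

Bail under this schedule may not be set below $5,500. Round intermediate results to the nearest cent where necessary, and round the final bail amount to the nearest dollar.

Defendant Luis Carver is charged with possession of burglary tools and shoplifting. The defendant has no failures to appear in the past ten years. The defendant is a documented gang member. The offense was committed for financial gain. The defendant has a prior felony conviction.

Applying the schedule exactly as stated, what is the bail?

Base amounts from the schedule: possession of burglary tools $6,900; shoplifting $5,100.
Stacking rule: sum of all bases. $6,900 + $5,100 = $12,000.
Net percentage adjustment: +15% +5% +40% −40% = +20%. $12,000 × 1.2 = $14,400.
$14,400 is at or above the $5,500 minimum.

$14,400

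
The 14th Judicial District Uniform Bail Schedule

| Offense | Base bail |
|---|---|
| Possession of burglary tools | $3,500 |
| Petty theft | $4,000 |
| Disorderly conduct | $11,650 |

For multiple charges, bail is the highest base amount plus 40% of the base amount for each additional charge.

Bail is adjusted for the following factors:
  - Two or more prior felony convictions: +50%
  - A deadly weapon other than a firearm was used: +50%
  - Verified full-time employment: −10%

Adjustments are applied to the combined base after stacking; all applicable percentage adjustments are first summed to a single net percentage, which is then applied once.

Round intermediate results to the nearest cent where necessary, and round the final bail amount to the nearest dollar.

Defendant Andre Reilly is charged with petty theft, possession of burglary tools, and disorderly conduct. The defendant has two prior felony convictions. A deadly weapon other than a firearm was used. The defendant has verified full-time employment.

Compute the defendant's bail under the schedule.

Base amounts from the schedule: petty theft $4,000; possession of burglary tools $3,500; disorderly conduct $11,650.
Stacking rule: highest base plus 40% of each additional charge. Highest is disorderly conduct at $11,650. Additional: $4,000 × 40% = $1,600; $3,500 × 40% = $1,400. Combined base = $11,650 + $3,000 = $14,650.
Net percentage adjustment: +50% +50% −10% = +90%. $14,650 × 1.9 = $27,835.

$27,835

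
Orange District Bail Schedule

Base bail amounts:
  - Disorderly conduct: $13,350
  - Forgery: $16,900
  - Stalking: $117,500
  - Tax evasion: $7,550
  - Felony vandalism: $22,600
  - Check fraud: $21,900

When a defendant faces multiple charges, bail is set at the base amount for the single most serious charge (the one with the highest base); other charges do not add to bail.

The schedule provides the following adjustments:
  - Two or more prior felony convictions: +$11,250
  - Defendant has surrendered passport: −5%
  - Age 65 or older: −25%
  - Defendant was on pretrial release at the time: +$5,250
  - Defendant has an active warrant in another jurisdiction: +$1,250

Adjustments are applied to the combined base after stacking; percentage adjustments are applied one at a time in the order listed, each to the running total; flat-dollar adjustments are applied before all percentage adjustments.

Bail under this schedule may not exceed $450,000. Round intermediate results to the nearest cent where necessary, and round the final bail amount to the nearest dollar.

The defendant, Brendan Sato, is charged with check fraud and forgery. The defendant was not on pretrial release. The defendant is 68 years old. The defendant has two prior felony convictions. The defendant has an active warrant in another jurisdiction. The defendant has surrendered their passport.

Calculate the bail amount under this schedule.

Base amounts from the schedule: check fraud $21,900; forgery $16,900.
Stacking rule: use the highest base only. Highest is check fraud at $21,900. Combined base = $21,900.
Two or more prior felony convictions (+$11,250 flat): $21,900 + $11,250 = $33,150.
Defendant has an active warrant in another jurisdiction (+$1,250 flat): $33,150 + $1,250 = $34,400.
Defendant has surrendered passport (−5%): $34,400 × 0.95 = $32,680.
Age 65 or older (−25%): $32,680 × 0.75 = $24,510.
$24,510 is within the $450,000 maximum.

$24,510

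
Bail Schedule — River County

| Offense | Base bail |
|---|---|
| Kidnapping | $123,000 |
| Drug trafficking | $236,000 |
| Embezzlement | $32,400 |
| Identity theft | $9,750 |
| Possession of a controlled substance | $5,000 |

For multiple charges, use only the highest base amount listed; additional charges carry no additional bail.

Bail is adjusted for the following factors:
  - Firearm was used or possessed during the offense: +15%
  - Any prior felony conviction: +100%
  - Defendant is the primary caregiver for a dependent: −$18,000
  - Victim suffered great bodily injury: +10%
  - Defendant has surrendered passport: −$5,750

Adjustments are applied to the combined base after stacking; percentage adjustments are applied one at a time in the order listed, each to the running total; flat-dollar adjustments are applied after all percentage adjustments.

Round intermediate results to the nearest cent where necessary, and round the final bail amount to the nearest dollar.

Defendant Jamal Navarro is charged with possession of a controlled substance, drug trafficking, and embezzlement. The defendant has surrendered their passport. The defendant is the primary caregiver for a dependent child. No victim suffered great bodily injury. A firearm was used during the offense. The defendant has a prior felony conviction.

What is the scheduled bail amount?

Base amounts from the schedule: possession of a controlled substance $5,000; drug trafficking $236,000; embezzlement $32,400.
Stacking rule: use the highest base only. Highest is drug trafficking at $236,000. Combined base = $236,000.
Firearm was used or possessed during the offense (+15%): $236,000 × 1.15 = $271,400.
Any prior felony conviction (+100%): $271,400 × 2 = $542,800.
Defendant is the primary caregiver for a dependent (−$18,000 flat): $542,800 − $18,000 = $524,800.
Defendant has surrendered passport (−$5,750 flat): $524,800 − $5,750 = $519,050.

$519,050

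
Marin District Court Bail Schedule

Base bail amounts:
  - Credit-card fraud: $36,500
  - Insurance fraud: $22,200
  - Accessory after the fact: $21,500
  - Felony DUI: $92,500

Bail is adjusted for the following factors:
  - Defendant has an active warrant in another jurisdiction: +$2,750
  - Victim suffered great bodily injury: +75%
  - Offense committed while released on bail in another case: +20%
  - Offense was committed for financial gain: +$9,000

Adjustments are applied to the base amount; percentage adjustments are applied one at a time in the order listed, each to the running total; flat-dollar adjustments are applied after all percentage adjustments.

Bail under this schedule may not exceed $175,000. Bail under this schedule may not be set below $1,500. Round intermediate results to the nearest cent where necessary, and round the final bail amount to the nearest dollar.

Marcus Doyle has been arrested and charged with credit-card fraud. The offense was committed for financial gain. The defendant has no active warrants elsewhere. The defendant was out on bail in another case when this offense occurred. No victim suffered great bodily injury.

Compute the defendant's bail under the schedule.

Base amounts from the schedule: credit-card fraud $36,500.
Single charge. Combined base = $36,500.
Offense committed while released on bail in another case (+20%): $36,500 × 1.2 = $43,800.
Offense was committed for financial gain (+$9,000 flat): $43,800 + $9,000 = $52,800.
$52,800 is within the $175,000 maximum.
$52,800 is at or above the $1,500 minimum.

$52,800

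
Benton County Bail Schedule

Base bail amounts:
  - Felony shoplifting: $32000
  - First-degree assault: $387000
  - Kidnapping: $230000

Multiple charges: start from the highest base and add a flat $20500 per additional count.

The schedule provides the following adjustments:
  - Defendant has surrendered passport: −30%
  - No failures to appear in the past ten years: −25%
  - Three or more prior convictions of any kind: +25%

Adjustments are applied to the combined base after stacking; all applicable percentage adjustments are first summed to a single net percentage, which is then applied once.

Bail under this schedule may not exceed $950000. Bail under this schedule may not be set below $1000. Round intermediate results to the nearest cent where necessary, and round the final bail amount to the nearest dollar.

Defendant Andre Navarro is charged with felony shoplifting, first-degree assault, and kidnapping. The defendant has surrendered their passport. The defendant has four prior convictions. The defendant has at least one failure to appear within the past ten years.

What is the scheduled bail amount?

Base amounts from the schedule: felony shoplifting $32000; first-degree assault $387000; kidnapping $230000.
Stacking rule: highest base plus $20500 per additional charge. Highest is first-degree assault at $387000; 2 additional charges → +$41000. Combined base = $428000.
Net percentage adjustment: −30% +25% = −5%. $428000 × 0.95 = $406600.
$406600 is within the $950000 maximum.
$406600 is at or above the $1000 minimum.

$406600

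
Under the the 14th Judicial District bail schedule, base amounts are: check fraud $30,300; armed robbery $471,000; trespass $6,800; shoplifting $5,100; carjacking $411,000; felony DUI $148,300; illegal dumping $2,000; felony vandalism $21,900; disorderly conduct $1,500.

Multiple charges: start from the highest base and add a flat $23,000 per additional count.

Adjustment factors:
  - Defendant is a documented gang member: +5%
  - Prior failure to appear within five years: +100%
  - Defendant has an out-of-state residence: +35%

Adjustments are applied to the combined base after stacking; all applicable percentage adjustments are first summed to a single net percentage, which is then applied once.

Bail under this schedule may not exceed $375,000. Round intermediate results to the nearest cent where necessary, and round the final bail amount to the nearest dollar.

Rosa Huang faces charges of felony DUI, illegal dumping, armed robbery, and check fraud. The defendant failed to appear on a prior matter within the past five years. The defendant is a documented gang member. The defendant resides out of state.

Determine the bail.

$375,000

Base amounts from the schedule: felony DUI $148,300; illegal dumping $2,000; armed robbery $471,000; check fraud $30,300.
Stacking rule: highest base plus $23,000 per additional charge. Highest is armed robbery at $471,000; 3 additional charges → +$69,000. Combined base = $540,000.
Net percentage adjustment: +5% +100% +35% = +140%. $540,000 × 2.4 = $1,296,000.
Result $1,296,000 exceeds the maximum of $375,000; bail is capped at $375,000.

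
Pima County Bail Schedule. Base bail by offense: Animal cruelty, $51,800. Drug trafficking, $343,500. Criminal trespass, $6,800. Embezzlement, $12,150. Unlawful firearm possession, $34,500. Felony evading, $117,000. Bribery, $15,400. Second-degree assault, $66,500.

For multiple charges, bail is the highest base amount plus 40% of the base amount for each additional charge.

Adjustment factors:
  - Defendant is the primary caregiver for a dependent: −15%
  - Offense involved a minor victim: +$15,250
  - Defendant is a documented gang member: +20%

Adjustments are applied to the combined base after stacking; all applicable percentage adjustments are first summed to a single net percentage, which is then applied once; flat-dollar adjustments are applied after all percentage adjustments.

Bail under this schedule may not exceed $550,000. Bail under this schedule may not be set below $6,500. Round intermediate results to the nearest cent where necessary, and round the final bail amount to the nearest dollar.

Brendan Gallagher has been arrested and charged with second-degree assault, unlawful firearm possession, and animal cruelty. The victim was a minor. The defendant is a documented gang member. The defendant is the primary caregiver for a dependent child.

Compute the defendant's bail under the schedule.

$121,321

Base amounts from the schedule: second-degree assault $66,500; unlawful firearm possession $34,500; animal cruelty $51,800.
Stacking rule: highest base plus 40% of each additional charge. Highest is second-degree assault at $66,500. Additional: $34,500 × 40% = $13,800; $51,800 × 40% = $20,720. Combined base = $66,500 + $34,520 = $101,020.
Net percentage adjustment: −15% +20% = +5%. $101,020 × 1.05 = $106,071.
Offense involved a minor victim (+$15,250 flat): $106,071 + $15,250 = $121,321.
$121,321 is within the $550,000 maximum.
$121,321 is at or above the $6,500 minimum.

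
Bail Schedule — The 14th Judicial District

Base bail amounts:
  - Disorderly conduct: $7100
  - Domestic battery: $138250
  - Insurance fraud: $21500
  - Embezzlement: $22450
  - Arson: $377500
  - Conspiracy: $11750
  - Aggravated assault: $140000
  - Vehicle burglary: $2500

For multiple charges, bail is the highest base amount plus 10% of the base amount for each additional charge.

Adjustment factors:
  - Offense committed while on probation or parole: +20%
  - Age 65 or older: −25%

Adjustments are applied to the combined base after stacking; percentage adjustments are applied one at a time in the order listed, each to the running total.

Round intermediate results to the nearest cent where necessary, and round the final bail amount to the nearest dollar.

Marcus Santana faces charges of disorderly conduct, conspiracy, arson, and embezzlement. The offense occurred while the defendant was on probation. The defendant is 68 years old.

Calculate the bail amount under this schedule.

$343467

Base amounts from the schedule: disorderly conduct $7100; conspiracy $11750; arson $377500; embezzlement $22450.
Stacking rule: highest base plus 10% of each additional charge. Highest is arson at $377500. Additional: $7100 × 10% = $710; $11750 × 10% = $1175; $22450 × 10% = $2245. Combined base = $377500 + $4130 = $381630.
Offense committed while on probation or parole (+20%): $381630 × 1.2 = $457956.
Age 65 or older (−25%): $457956 × 0.75 = $343467.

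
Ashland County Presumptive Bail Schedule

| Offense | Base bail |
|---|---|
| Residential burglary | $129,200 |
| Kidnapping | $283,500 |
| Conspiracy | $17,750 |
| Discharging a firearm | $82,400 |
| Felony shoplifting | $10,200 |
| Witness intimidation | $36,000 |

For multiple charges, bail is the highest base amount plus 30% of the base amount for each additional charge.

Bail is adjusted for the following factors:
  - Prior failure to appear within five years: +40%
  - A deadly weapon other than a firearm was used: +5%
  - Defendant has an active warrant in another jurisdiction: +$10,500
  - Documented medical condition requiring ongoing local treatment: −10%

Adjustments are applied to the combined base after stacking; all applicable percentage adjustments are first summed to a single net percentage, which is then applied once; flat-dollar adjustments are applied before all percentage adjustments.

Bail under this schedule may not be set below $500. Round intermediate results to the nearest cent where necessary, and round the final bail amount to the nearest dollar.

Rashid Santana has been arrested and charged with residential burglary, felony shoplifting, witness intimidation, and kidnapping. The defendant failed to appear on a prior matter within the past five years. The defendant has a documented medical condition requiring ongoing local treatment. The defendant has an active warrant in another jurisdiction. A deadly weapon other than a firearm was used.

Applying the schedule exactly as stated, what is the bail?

$467,937

Base amounts from the schedule: residential burglary $129,200; felony shoplifting $10,200; witness intimidation $36,000; kidnapping $283,500.
Stacking rule: highest base plus 30% of each additional charge. Highest is kidnapping at $283,500. Additional: $129,200 × 30% = $38,760; $10,200 × 30% = $3,060; $36,000 × 30% = $10,800. Combined base = $283,500 + $52,620 = $336,120.
Defendant has an active warrant in another jurisdiction (+$10,500 flat): $336,120 + $10,500 = $346,620.
Net percentage adjustment: +40% +5% −10% = +35%. $346,620 × 1.35 = $467,937.
$467,937 is at or above the $500 minimum.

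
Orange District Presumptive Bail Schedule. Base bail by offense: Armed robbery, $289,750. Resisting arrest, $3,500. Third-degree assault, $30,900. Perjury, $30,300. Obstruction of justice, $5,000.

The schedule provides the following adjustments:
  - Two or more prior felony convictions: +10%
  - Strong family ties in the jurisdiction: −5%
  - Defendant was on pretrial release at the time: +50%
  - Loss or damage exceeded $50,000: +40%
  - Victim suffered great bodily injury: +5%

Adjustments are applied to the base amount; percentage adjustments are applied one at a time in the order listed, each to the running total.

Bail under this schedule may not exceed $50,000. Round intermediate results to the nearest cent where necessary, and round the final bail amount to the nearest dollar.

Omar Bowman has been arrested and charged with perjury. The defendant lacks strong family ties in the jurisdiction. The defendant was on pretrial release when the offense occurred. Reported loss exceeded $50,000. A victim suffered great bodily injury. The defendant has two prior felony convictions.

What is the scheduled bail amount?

Base amounts from the schedule: perjury $30,300.
Single charge. Combined base = $30,300.
Two or more prior felony convictions (+10%): $30,300 × 1.1 = $33,330.
Defendant was on pretrial release at the time (+50%): $33,330 × 1.5 = $49,995.
Loss or damage exceeded $50,000 (+40%): $49,995 × 1.4 = $69,993.
Victim suffered great bodily injury (+5%): $69,993 × 1.05 = $73,492.65.
Result $73,492.65 exceeds the maximum of $50,000; bail is capped at $50,000.

$50,000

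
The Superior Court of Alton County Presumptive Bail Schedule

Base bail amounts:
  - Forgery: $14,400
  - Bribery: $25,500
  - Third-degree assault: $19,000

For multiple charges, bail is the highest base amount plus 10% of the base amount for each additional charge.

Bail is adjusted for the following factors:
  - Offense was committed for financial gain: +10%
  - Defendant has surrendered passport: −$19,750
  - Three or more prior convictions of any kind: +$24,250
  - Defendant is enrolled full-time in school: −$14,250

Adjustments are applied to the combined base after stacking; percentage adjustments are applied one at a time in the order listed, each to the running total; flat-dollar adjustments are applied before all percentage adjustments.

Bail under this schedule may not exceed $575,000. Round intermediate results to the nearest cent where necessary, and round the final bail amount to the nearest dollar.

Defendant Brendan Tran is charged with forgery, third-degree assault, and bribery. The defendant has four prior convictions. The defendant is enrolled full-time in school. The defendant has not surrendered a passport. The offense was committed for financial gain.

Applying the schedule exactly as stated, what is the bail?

$42,724

Base amounts from the schedule: forgery $14,400; third-degree assault $19,000; bribery $25,500.
Stacking rule: highest base plus 10% of each additional charge. Highest is bribery at $25,500. Additional: $14,400 × 10% = $1,440; $19,000 × 10% = $1,900. Combined base = $25,500 + $3,340 = $28,840.
Three or more prior convictions of any kind (+$24,250 flat): $28,840 + $24,250 = $53,090.
Defendant is enrolled full-time in school (−$14,250 flat): $53,090 − $14,250 = $38,840.
Offense was committed for financial gain (+10%): $38,840 × 1.1 = $42,724.
$42,724 is within the $575,000 maximum.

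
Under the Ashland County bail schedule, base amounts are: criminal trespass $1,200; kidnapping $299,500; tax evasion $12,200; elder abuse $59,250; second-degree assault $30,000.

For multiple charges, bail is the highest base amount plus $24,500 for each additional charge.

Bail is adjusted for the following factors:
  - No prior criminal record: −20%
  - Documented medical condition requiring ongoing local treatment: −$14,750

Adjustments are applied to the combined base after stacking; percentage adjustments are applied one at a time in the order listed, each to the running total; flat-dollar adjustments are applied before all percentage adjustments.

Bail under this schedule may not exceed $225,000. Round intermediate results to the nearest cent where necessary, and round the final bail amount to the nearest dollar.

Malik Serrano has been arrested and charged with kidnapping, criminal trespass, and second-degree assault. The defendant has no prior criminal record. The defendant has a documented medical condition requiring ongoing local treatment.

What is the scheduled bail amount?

$225,000

Base amounts from the schedule: kidnapping $299,500; criminal trespass $1,200; second-degree assault $30,000.
Stacking rule: highest base plus $24,500 per additional charge. Highest is kidnapping at $299,500; 2 additional charges → +$49,000. Combined base = $348,500.
Documented medical condition requiring ongoing local treatment (−$14,750 flat): $348,500 − $14,750 = $333,750.
No prior criminal record (−20%): $333,750 × 0.8 = $267,000.
Result $267,000 exceeds the maximum of $225,000; bail is capped at $225,000.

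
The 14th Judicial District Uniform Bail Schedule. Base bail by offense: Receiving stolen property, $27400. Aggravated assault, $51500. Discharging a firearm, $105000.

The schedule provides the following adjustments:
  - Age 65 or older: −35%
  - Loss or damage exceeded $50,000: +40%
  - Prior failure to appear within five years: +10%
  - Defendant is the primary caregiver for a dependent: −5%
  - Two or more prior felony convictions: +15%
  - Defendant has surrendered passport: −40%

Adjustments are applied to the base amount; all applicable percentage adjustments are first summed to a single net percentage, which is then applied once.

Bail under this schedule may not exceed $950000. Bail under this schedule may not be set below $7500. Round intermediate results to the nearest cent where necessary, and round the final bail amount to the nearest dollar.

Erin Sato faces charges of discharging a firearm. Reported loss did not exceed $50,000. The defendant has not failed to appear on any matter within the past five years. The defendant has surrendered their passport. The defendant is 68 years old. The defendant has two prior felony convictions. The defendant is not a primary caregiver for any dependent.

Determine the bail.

$42000

Base amounts from the schedule: discharging a firearm $105000.
Single charge. Combined base = $105000.
Net percentage adjustment: −35% +15% −40% = −60%. $105000 × 0.4 = $42000.
$42000 is within the $950000 maximum.
$42000 is at or above the $7500 minimum.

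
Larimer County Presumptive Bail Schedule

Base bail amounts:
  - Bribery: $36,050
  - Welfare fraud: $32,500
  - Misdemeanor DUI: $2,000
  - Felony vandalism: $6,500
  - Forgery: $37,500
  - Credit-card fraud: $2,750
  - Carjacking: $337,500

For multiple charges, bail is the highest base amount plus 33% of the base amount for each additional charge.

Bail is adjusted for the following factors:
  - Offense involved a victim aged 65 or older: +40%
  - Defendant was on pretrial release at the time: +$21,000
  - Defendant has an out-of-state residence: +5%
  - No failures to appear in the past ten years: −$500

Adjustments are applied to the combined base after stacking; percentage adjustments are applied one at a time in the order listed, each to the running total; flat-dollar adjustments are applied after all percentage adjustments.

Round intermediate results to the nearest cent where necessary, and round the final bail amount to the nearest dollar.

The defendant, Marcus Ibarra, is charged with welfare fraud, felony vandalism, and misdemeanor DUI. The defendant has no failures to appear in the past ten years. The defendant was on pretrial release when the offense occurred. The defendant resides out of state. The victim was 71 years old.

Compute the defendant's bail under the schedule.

$72,398

Base amounts from the schedule: welfare fraud $32,500; felony vandalism $6,500; misdemeanor DUI $2,000.
Stacking rule: highest base plus 33% of each additional charge. Highest is welfare fraud at $32,500. Additional: $6,500 × 33% = $2,145; $2,000 × 33% = $660. Combined base = $32,500 + $2,805 = $35,305.
Offense involved a victim aged 65 or older (+40%): $35,305 × 1.4 = $49,427.
Defendant has an out-of-state residence (+5%): $49,427 × 1.05 = $51,898.35.
Defendant was on pretrial release at the time (+$21,000 flat): $51,898.35 + $21,000 = $72,898.35.
No failures to appear in the past ten years (−$500 flat): $72,898.35 − $500 = $72,398.35.
Rounded to the nearest dollar: $72,398.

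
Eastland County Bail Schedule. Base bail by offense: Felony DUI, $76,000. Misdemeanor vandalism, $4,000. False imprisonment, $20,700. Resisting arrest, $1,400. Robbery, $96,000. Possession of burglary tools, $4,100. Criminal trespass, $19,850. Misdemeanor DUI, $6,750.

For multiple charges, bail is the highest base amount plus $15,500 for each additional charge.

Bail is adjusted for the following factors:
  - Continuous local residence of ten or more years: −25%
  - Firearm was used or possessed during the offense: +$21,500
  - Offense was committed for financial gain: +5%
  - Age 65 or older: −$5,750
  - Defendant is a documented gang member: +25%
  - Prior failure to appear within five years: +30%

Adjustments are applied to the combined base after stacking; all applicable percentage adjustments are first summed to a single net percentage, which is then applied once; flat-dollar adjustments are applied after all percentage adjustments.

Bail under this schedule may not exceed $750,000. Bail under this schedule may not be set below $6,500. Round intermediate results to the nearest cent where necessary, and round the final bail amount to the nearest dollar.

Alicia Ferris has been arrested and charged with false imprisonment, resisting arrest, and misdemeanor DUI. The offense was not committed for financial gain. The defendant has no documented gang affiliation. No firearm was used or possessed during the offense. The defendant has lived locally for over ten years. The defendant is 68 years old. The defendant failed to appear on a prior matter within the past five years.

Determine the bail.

$48,535

Base amounts from the schedule: false imprisonment $20,700; resisting arrest $1,400; misdemeanor DUI $6,750.
Stacking rule: highest base plus $15,500 per additional charge. Highest is false imprisonment at $20,700; 2 additional charges → +$31,000. Combined base = $51,700.
Net percentage adjustment: −25% +30% = +5%. $51,700 × 1.05 = $54,285.
Age 65 or older (−$5,750 flat): $54,285 − $5,750 = $48,535.
$48,535 is within the $750,000 maximum.
$48,535 is at or above the $6,500 minimum.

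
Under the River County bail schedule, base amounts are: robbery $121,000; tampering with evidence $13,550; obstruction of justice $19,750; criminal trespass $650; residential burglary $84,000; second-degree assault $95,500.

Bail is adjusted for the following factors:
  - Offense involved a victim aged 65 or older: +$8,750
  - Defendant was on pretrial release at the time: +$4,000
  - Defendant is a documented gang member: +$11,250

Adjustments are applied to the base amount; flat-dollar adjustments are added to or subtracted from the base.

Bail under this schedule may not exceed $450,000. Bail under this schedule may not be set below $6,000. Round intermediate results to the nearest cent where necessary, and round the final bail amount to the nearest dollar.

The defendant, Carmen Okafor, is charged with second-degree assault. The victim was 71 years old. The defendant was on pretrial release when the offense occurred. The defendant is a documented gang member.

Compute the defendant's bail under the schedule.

Base amounts from the schedule: second-degree assault $95,500.
Single charge. Combined base = $95,500.
Offense involved a victim aged 65 or older (+$8,750 flat): $95,500 + $8,750 = $104,250.
Defendant was on pretrial release at the time (+$4,000 flat): $104,250 + $4,000 = $108,250.
Defendant is a documented gang member (+$11,250 flat): $108,250 + $11,250 = $119,500.
$119,500 is within the $450,000 maximum.
$119,500 is at or above the $6,000 minimum.

$119,500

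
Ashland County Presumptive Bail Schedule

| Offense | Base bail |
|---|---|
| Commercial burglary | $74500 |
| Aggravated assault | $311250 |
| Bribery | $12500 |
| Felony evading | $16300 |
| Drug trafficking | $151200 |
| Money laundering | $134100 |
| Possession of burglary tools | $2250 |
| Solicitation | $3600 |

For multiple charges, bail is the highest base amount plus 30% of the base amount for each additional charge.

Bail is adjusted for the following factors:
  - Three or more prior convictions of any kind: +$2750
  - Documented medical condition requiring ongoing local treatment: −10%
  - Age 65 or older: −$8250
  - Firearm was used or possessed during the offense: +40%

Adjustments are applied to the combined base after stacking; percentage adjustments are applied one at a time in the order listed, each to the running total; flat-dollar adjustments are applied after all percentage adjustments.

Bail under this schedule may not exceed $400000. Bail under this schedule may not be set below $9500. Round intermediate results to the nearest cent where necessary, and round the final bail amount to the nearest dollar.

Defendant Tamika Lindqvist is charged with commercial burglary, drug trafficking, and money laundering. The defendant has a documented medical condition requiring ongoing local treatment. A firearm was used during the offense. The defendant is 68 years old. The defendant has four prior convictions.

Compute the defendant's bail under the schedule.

Base amounts from the schedule: commercial burglary $74500; drug trafficking $151200; money laundering $134100.
Stacking rule: highest base plus 30% of each additional charge. Highest is drug trafficking at $151200. Additional: $74500 × 30% = $22350; $134100 × 30% = $40230. Combined base = $151200 + $62580 = $213780.
Documented medical condition requiring ongoing local treatment (−10%): $213780 × 0.9 = $192402.
Firearm was used or possessed during the offense (+40%): $192402 × 1.4 = $269362.80.
Three or more prior convictions of any kind (+$2750 flat): $269362.80 + $2750 = $272112.80.
Age 65 or older (−$8250 flat): $272112.80 − $8250 = $263862.80.
$263862.80 is within the $400000 maximum.
$263862.80 is at or above the $9500 minimum.
Rounded to the nearest dollar: $263863.

$263863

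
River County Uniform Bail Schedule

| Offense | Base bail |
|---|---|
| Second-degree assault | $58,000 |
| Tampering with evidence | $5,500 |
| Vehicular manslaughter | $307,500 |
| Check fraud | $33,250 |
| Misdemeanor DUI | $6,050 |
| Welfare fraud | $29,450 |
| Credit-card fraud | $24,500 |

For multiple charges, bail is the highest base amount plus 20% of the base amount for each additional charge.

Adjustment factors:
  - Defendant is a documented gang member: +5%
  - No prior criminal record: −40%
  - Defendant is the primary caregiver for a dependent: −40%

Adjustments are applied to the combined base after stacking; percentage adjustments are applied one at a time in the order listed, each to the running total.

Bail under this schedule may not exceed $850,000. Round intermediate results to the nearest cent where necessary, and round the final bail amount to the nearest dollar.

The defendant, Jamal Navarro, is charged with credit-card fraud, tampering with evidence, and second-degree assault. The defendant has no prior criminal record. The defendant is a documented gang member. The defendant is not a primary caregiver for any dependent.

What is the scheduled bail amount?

$40,320

Base amounts from the schedule: credit-card fraud $24,500; tampering with evidence $5,500; second-degree assault $58,000.
Stacking rule: highest base plus 20% of each additional charge. Highest is second-degree assault at $58,000. Additional: $24,500 × 20% = $4,900; $5,500 × 20% = $1,100. Combined base = $58,000 + $6,000 = $64,000.
Defendant is a documented gang member (+5%): $64,000 × 1.05 = $67,200.
No prior criminal record (−40%): $67,200 × 0.6 = $40,320.
$40,320 is within the $850,000 maximum.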